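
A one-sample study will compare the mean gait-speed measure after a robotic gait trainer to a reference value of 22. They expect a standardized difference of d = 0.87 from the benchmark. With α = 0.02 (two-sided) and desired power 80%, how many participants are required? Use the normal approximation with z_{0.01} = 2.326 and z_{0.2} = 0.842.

For a one-sample test: n = ((z_{α/2} + z_β) / d)².
z_{α/2} + z_β = 2.326 + 0.842 = 3.168.
n = (3.168 / 0.87)² = 3.641² = 13.26.
Round up.

n = 14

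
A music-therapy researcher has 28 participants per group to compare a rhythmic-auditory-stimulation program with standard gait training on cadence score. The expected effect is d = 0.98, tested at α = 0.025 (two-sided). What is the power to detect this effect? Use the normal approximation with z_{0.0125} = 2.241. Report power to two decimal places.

power ≈ 0.92

For two equal groups, power = Φ(d·√(n/2) − z_{α/2}).
d·√(n/2) = 0.98 × √(28/2) = 0.98 × 3.742 = 3.667.
z_β = 3.667 − 2.241 = 1.426.
Power = Φ(1.426) = 0.923.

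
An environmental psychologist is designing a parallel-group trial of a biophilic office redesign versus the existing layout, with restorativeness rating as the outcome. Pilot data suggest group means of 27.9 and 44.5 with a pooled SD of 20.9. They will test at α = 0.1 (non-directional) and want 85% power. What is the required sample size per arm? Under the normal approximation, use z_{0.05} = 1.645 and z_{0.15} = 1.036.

Cohen's d = |M₁ − M₂| / SD_pooled = |27.9 − 44.5| / 20.9 = 16.6 / 20.9 = 0.794.
For two independent groups with equal n: n = 2·((z_{α/2} + z_β) / d)².
z_{α/2} + z_β = 1.645 + 1.036 = 2.681.
n = 2 × (2.681 / 0.794)² = 2 × 3.377² = 2 × 11.40 = 22.8.
Round up to the next whole participant.

n = 23 per group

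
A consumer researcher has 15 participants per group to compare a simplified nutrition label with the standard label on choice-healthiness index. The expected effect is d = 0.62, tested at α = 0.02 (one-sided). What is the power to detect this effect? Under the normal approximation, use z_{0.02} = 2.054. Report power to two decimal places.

power ≈ 0.36

For two equal groups, power = Φ(d·√(n/2) − z_{α}).
d·√(n/2) = 0.62 × √(15/2) = 0.62 × 2.739 = 1.698.
z_β = 1.698 − 2.054 = -0.356.
Power = Φ(-0.356) = 0.361.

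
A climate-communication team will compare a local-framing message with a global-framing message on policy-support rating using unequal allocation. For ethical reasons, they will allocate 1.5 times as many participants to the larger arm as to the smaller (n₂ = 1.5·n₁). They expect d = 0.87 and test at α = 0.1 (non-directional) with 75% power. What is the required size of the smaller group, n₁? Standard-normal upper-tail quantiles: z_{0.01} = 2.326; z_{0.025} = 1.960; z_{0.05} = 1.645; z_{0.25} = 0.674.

With allocation ratio k = n₂/n₁ = 1.5, Var(x̄₁−x̄₂) = σ²(1/n₁ + 1/(k·n₁)) = σ²·(k+1)/(k·n₁).
So n₁ = (1 + 1/k)·((z_{α/2} + z_β)/d)² = 1.667 × (2.319/0.87)².
n₁ = 1.667 × 7.10 = 11.8.
Round up: n₁ = 12, giving n₂ = 1.5 × 12 = 18.

n₁ = 12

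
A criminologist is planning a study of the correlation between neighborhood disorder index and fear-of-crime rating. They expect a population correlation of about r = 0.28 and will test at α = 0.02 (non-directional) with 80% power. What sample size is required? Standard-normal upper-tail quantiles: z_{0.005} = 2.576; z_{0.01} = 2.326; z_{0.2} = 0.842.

Fisher's z: C = ½·ln((1+r)/(1−r)) = ½·ln(1.7778) = 0.2877.
n = ((z_{α/2} + z_β)/C)² + 3.
(2.326 + 0.842) / 0.2877 = 3.168 / 0.2877 = 11.011.
n = 11.011² + 3 = 121.25 + 3 = 124.3.
Round up.

n = 125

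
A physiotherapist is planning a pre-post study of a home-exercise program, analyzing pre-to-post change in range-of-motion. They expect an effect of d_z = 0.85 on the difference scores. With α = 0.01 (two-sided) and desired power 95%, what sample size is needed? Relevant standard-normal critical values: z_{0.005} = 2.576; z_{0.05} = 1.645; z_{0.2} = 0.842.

For a paired (one-sample on differences) test: n = ((z_{α/2} + z_β) / d)².
z_{α/2} + z_β = 2.576 + 1.645 = 4.221.
n = (4.221 / 0.85)² = 4.966² = 24.66.
Round up.

n = 25 pairs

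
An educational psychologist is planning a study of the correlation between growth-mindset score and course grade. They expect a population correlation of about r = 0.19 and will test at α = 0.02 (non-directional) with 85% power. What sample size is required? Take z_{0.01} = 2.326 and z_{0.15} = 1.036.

Fisher's z: C = ½·ln((1+r)/(1−r)) = ½·ln(1.4691) = 0.1923.
n = ((z_{α/2} + z_β)/C)² + 3.
(2.326 + 1.036) / 0.1923 = 3.362 / 0.1923 = 17.483.
n = 17.483² + 3 = 305.66 + 3 = 308.7.
Round up.

n = 309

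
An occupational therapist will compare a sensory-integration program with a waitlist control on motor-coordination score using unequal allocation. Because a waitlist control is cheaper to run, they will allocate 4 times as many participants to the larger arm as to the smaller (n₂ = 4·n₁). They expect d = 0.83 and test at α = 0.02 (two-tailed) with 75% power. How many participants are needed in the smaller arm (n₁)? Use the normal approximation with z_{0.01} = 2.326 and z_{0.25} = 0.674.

n₁ = 17

With allocation ratio k = n₂/n₁ = 4, Var(x̄₁−x̄₂) = σ²(1/n₁ + 1/(k·n₁)) = σ²·(k+1)/(k·n₁).
So n₁ = (1 + 1/k)·((z_{α/2} + z_β)/d)² = 1.250 × (3.000/0.83)².
n₁ = 1.250 × 13.06 = 16.3.
Round up: n₁ = 17, giving n₂ = 4 × 17 = 68.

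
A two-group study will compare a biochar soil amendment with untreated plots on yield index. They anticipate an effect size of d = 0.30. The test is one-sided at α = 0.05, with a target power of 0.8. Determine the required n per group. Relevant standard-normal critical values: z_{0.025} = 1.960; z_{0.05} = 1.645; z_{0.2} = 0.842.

n = 138 per group

For two independent groups with equal n: n = 2·((z_{α} + z_β) / d)².
z_{α} + z_β = 1.645 + 0.842 = 2.487.
n = 2 × (2.487 / 0.30)² = 2 × 8.290² = 2 × 68.72 = 137.4.
Round up to the next whole participant.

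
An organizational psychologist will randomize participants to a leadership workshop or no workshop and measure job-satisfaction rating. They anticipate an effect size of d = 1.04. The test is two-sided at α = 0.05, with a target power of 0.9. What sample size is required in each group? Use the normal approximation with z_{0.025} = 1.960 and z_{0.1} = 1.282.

n = 20 per group

For two independent groups with equal n: n = 2·((z_{α/2} + z_β) / d)².
z_{α/2} + z_β = 1.960 + 1.282 = 3.242.
n = 2 × (3.242 / 1.04)² = 2 × 3.117² = 2 × 9.72 = 19.4.
Round up to the next whole participant.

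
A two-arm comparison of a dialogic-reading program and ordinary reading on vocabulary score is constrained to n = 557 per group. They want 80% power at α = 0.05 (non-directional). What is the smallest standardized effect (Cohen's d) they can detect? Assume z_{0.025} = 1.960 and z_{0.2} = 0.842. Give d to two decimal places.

For two independent groups of n = 557 each: d_min = (z_{α/2} + z_β)·√(2/n).
z-sum = 1.960 + 0.842 = 2.802.
d_min = 2.802 × √(2/557) = 2.802 × 0.0599 = 0.168.

d_min ≈ 0.17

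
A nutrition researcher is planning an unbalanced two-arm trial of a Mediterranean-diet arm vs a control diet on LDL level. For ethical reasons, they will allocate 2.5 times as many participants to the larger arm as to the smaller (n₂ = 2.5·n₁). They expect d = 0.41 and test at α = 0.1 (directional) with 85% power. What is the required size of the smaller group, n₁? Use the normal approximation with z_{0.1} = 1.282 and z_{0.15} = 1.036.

With allocation ratio k = n₂/n₁ = 2.5, Var(x̄₁−x̄₂) = σ²(1/n₁ + 1/(k·n₁)) = σ²·(k+1)/(k·n₁).
So n₁ = (1 + 1/k)·((z_{α} + z_β)/d)² = 1.400 × (2.318/0.41)².
n₁ = 1.400 × 31.96 = 44.7.
Round up: n₁ = 45, giving n₂ = ⌈2.5 × 45⌉ = ⌈112.5⌉ = 113.

n₁ = 45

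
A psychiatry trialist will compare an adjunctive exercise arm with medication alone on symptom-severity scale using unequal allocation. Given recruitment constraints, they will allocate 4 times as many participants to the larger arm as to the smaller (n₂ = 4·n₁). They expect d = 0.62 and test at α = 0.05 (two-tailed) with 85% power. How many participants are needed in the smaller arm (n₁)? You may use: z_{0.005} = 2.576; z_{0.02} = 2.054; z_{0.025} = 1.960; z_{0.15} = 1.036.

With allocation ratio k = n₂/n₁ = 4, Var(x̄₁−x̄₂) = σ²(1/n₁ + 1/(k·n₁)) = σ²·(k+1)/(k·n₁).
So n₁ = (1 + 1/k)·((z_{α/2} + z_β)/d)² = 1.250 × (2.996/0.62)².
n₁ = 1.250 × 23.35 = 29.2.
Round up: n₁ = 30, giving n₂ = 4 × 30 = 120.

n₁ = 30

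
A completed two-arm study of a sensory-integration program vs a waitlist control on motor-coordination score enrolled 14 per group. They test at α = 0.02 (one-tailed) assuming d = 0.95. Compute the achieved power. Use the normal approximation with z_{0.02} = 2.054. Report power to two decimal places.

power ≈ 0.68

For two equal groups, power = Φ(d·√(n/2) − z_{α}).
d·√(n/2) = 0.95 × √(14/2) = 0.95 × 2.646 = 2.513.
z_β = 2.513 − 2.054 = 0.459.
Power = Φ(0.459) = 0.677.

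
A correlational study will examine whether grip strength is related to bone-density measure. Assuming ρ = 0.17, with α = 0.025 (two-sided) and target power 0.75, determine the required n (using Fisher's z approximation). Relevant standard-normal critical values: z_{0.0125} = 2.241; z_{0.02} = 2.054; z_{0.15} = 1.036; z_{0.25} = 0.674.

n = 292

Fisher's z: C = ½·ln((1+r)/(1−r)) = ½·ln(1.4096) = 0.1717.
n = ((z_{α/2} + z_β)/C)² + 3.
(2.241 + 0.674) / 0.1717 = 2.915 / 0.1717 = 16.977.
n = 16.977² + 3 = 288.23 + 3 = 291.2.
Round up.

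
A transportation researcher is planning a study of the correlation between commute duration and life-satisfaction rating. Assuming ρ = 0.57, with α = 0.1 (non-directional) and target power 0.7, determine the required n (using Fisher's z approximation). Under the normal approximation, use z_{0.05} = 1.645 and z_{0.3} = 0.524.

n = 15

Fisher's z: C = ½·ln((1+r)/(1−r)) = ½·ln(3.6512) = 0.6475.
n = ((z_{α/2} + z_β)/C)² + 3.
(1.645 + 0.524) / 0.6475 = 2.169 / 0.6475 = 3.350.
n = 3.350² + 3 = 11.22 + 3 = 14.2.
Round up.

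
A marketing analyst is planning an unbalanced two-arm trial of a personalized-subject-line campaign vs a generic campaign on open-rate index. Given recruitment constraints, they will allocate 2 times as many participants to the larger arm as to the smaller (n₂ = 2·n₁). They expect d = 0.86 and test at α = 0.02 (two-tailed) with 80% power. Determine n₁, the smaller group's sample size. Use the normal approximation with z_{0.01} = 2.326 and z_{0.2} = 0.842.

n₁ = 21

With allocation ratio k = n₂/n₁ = 2, Var(x̄₁−x̄₂) = σ²(1/n₁ + 1/(k·n₁)) = σ²·(k+1)/(k·n₁).
So n₁ = (1 + 1/k)·((z_{α/2} + z_β)/d)² = 1.500 × (3.168/0.86)².
n₁ = 1.500 × 13.57 = 20.4.
Round up: n₁ = 21, giving n₂ = 2 × 21 = 42.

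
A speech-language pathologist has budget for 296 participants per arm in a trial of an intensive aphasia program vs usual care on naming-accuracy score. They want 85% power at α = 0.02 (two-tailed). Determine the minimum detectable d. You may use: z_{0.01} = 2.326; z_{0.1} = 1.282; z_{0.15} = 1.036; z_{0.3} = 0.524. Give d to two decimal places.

For two independent groups of n = 296 each: d_min = (z_{α/2} + z_β)·√(2/n).
z-sum = 2.326 + 1.036 = 3.362.
d_min = 3.362 × √(2/296) = 3.362 × 0.0822 = 0.276.

d_min ≈ 0.28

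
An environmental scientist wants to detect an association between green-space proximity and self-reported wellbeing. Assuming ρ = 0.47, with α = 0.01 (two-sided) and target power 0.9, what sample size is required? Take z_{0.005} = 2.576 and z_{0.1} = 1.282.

n = 61

Fisher's z: C = ½·ln((1+r)/(1−r)) = ½·ln(2.7736) = 0.5101.
n = ((z_{α/2} + z_β)/C)² + 3.
(2.576 + 1.282) / 0.5101 = 3.858 / 0.5101 = 7.563.
n = 7.563² + 3 = 57.20 + 3 = 60.2.
Round up.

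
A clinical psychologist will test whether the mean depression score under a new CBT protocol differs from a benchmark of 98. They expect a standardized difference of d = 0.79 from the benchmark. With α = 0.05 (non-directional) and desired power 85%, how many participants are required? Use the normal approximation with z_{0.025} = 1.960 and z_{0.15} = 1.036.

For a one-sample test: n = ((z_{α/2} + z_β) / d)².
z_{α/2} + z_β = 1.960 + 1.036 = 2.996.
n = (2.996 / 0.79)² = 3.792² = 14.38.
Round up.

n = 15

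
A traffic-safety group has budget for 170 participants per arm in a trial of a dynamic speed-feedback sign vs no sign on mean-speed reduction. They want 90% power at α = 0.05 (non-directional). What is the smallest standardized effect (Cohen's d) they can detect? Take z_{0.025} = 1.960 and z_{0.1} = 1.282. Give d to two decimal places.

d_min ≈ 0.35

For two independent groups of n = 170 each: d_min = (z_{α/2} + z_β)·√(2/n).
z-sum = 1.960 + 1.282 = 3.242.
d_min = 3.242 × √(2/170) = 3.242 × 0.1085 = 0.352.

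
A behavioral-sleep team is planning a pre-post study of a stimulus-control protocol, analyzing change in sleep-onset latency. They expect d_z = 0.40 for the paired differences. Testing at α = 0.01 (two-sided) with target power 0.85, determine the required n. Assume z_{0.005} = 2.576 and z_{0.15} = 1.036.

For a paired (one-sample on differences) test: n = ((z_{α/2} + z_β) / d)².
z_{α/2} + z_β = 2.576 + 1.036 = 3.612.
n = (3.612 / 0.40)² = 9.030² = 81.54.
Round up.

n = 82 pairs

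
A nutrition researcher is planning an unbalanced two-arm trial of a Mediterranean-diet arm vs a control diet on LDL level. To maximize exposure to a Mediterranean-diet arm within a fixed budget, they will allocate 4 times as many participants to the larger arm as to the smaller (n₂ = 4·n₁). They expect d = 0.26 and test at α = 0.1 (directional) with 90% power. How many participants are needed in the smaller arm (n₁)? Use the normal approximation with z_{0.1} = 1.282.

n₁ = 122

With allocation ratio k = n₂/n₁ = 4, Var(x̄₁−x̄₂) = σ²(1/n₁ + 1/(k·n₁)) = σ²·(k+1)/(k·n₁).
So n₁ = (1 + 1/k)·((z_{α} + z_β)/d)² = 1.250 × (2.564/0.26)².
n₁ = 1.250 × 97.25 = 121.6.
Round up: n₁ = 122, giving n₂ = 4 × 122 = 488.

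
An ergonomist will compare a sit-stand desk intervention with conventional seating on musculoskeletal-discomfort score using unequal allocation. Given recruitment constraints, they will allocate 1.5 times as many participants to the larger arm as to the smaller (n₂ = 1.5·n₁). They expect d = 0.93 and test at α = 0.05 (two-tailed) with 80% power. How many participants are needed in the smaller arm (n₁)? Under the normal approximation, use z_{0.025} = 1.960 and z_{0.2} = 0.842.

With allocation ratio k = n₂/n₁ = 1.5, Var(x̄₁−x̄₂) = σ²(1/n₁ + 1/(k·n₁)) = σ²·(k+1)/(k·n₁).
So n₁ = (1 + 1/k)·((z_{α/2} + z_β)/d)² = 1.667 × (2.802/0.93)².
n₁ = 1.667 × 9.08 = 15.1.
Round up: n₁ = 16, giving n₂ = 1.5 × 16 = 24.

n₁ = 16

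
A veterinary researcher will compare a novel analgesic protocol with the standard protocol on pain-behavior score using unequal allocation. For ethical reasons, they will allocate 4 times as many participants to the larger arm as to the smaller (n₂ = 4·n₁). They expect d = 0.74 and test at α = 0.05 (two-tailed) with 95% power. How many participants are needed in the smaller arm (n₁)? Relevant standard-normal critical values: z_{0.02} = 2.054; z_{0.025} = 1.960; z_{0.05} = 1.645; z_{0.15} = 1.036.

With allocation ratio k = n₂/n₁ = 4, Var(x̄₁−x̄₂) = σ²(1/n₁ + 1/(k·n₁)) = σ²·(k+1)/(k·n₁).
So n₁ = (1 + 1/k)·((z_{α/2} + z_β)/d)² = 1.250 × (3.605/0.74)².
n₁ = 1.250 × 23.73 = 29.7.
Round up: n₁ = 30, giving n₂ = 4 × 30 = 120.

n₁ = 30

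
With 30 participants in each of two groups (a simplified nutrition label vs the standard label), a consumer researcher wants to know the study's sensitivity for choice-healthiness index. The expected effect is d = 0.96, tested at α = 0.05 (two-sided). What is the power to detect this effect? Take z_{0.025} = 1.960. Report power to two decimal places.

power ≈ 0.96

For two equal groups, power = Φ(d·√(n/2) − z_{α/2}).
d·√(n/2) = 0.96 × √(30/2) = 0.96 × 3.873 = 3.718.
z_β = 3.718 − 1.960 = 1.758.
Power = Φ(1.758) = 0.961.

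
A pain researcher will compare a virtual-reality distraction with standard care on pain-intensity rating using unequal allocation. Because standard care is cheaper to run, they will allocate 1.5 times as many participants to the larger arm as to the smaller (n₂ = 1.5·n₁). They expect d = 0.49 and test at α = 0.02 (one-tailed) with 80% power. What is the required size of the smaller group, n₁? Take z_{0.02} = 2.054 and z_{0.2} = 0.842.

n₁ = 59

With allocation ratio k = n₂/n₁ = 1.5, Var(x̄₁−x̄₂) = σ²(1/n₁ + 1/(k·n₁)) = σ²·(k+1)/(k·n₁).
So n₁ = (1 + 1/k)·((z_{α} + z_β)/d)² = 1.667 × (2.896/0.49)².
n₁ = 1.667 × 34.93 = 58.2.
Round up: n₁ = 59, giving n₂ = ⌈1.5 × 59⌉ = ⌈88.5⌉ = 89.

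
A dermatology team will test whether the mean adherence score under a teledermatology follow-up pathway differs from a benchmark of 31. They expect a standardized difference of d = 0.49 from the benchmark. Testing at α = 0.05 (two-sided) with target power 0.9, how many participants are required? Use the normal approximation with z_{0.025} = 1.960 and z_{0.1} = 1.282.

For a one-sample test: n = ((z_{α/2} + z_β) / d)².
z_{α/2} + z_β = 1.960 + 1.282 = 3.242.
n = (3.242 / 0.49)² = 6.616² = 43.78.
Round up.

n = 44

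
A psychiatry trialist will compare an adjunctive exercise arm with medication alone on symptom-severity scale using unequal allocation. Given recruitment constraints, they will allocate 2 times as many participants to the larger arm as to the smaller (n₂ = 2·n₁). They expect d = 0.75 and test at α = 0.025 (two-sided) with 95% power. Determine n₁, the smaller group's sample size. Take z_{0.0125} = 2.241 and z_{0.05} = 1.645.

n₁ = 41

With allocation ratio k = n₂/n₁ = 2, Var(x̄₁−x̄₂) = σ²(1/n₁ + 1/(k·n₁)) = σ²·(k+1)/(k·n₁).
So n₁ = (1 + 1/k)·((z_{α/2} + z_β)/d)² = 1.500 × (3.886/0.75)².
n₁ = 1.500 × 26.85 = 40.3.
Round up: n₁ = 41, giving n₂ = 2 × 41 = 82.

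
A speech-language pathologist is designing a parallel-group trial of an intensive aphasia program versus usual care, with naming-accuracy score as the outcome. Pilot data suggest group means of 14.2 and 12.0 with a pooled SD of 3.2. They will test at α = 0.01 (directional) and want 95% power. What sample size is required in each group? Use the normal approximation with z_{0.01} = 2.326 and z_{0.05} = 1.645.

n = 67 per group

Cohen's d = |M₁ − M₂| / SD_pooled = |14.2 − 12.0| / 3.2 = 2.2 / 3.2 = 0.687.
For two independent groups with equal n: n = 2·((z_{α} + z_β) / d)².
z_{α} + z_β = 2.326 + 1.645 = 3.971.
n = 2 × (3.971 / 0.687)² = 2 × 5.780² = 2 × 33.41 = 66.8.
Round up to the next whole participant.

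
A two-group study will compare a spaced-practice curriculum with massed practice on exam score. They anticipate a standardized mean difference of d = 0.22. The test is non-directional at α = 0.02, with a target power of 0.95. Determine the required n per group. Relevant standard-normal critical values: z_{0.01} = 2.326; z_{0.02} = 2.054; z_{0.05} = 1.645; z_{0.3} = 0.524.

n = 652 per group

For two independent groups with equal n: n = 2·((z_{α/2} + z_β) / d)².
z_{α/2} + z_β = 2.326 + 1.645 = 3.971.
n = 2 × (3.971 / 0.22)² = 2 × 18.050² = 2 × 325.80 = 651.6.
Round up to the next whole participant.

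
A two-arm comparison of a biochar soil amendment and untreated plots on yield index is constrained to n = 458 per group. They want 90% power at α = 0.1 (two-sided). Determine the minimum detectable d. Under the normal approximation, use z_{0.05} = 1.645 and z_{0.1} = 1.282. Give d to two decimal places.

For two independent groups of n = 458 each: d_min = (z_{α/2} + z_β)·√(2/n).
z-sum = 1.645 + 1.282 = 2.927.
d_min = 2.927 × √(2/458) = 2.927 × 0.0661 = 0.193.

d_min ≈ 0.19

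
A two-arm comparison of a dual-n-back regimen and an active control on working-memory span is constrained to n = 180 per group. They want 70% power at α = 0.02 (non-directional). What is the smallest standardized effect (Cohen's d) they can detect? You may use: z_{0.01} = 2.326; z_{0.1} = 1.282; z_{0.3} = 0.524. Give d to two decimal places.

For two independent groups of n = 180 each: d_min = (z_{α/2} + z_β)·√(2/n).
z-sum = 2.326 + 0.524 = 2.850.
d_min = 2.850 × √(2/180) = 2.850 × 0.1054 = 0.300.

d_min ≈ 0.30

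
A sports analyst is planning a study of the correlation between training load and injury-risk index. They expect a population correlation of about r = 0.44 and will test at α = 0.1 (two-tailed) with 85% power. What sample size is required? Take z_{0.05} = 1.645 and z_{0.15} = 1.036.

Fisher's z: C = ½·ln((1+r)/(1−r)) = ½·ln(2.5714) = 0.4722.
n = ((z_{α/2} + z_β)/C)² + 3.
(1.645 + 1.036) / 0.4722 = 2.681 / 0.4722 = 5.678.
n = 5.678² + 3 = 32.24 + 3 = 35.2.
Round up.

n = 36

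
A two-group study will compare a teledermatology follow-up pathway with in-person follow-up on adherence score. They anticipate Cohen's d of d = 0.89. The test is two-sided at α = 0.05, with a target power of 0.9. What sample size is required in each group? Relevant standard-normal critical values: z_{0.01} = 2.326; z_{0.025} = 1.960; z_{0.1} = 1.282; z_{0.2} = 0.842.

n = 27 per group

For two independent groups with equal n: n = 2·((z_{α/2} + z_β) / d)².
z_{α/2} + z_β = 1.960 + 1.282 = 3.242.
n = 2 × (3.242 / 0.89)² = 2 × 3.643² = 2 × 13.27 = 26.5.
Round up to the next whole participant.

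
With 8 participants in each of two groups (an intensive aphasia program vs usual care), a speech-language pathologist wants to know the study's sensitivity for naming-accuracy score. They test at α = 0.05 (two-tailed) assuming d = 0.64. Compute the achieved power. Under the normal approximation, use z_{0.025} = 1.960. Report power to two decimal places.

For two equal groups, power = Φ(d·√(n/2) − z_{α/2}).
d·√(n/2) = 0.64 × √(8/2) = 0.64 × 2.000 = 1.280.
z_β = 1.280 − 1.960 = -0.680.
Power = Φ(-0.680) = 0.248.

power ≈ 0.25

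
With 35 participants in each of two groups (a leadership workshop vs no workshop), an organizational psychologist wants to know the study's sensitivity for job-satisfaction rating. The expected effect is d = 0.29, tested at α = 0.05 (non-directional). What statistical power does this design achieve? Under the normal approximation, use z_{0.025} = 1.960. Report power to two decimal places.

power ≈ 0.23

For two equal groups, power = Φ(d·√(n/2) − z_{α/2}).
d·√(n/2) = 0.29 × √(35/2) = 0.29 × 4.183 = 1.213.
z_β = 1.213 − 1.960 = -0.747.
Power = Φ(-0.747) = 0.228.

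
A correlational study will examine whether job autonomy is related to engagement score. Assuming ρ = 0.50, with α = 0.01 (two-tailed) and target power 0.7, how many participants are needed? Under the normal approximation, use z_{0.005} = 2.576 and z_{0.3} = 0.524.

Fisher's z: C = ½·ln((1+r)/(1−r)) = ½·ln(3.0000) = 0.5493.
n = ((z_{α/2} + z_β)/C)² + 3.
(2.576 + 0.524) / 0.5493 = 3.100 / 0.5493 = 5.644.
n = 5.644² + 3 = 31.85 + 3 = 34.8.
Round up.

n = 35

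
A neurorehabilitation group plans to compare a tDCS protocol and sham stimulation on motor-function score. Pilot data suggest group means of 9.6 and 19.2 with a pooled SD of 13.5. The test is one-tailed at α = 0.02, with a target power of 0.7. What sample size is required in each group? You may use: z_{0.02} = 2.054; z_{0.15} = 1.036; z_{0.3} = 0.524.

Cohen's d = |M₁ − M₂| / SD_pooled = |9.6 − 19.2| / 13.5 = 9.6 / 13.5 = 0.711.
For two independent groups with equal n: n = 2·((z_{α} + z_β) / d)².
z_{α} + z_β = 2.054 + 0.524 = 2.578.
n = 2 × (2.578 / 0.711)² = 2 × 3.626² = 2 × 13.15 = 26.3.
Round up to the next whole participant.

n = 27 per group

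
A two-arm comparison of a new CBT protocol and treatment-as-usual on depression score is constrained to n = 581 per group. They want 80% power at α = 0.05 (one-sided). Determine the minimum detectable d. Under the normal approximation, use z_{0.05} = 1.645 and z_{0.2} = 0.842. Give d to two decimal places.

d_min ≈ 0.15

For two independent groups of n = 581 each: d_min = (z_{α} + z_β)·√(2/n).
z-sum = 1.645 + 0.842 = 2.487.
d_min = 2.487 × √(2/581) = 2.487 × 0.0587 = 0.146.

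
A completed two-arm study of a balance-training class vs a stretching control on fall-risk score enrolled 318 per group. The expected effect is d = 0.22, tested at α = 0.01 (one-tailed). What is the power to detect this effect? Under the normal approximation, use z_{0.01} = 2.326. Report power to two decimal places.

power ≈ 0.67

For two equal groups, power = Φ(d·√(n/2) − z_{α}).
d·√(n/2) = 0.22 × √(318/2) = 0.22 × 12.610 = 2.774.
z_β = 2.774 − 2.326 = 0.448.
Power = Φ(0.448) = 0.673.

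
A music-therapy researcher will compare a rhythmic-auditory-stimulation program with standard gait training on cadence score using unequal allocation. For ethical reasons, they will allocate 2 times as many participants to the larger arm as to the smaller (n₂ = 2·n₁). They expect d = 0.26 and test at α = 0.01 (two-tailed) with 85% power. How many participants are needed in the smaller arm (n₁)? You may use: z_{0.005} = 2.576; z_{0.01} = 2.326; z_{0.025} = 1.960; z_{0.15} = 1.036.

With allocation ratio k = n₂/n₁ = 2, Var(x̄₁−x̄₂) = σ²(1/n₁ + 1/(k·n₁)) = σ²·(k+1)/(k·n₁).
So n₁ = (1 + 1/k)·((z_{α/2} + z_β)/d)² = 1.500 × (3.612/0.26)².
n₁ = 1.500 × 193.00 = 289.5.
Round up: n₁ = 290, giving n₂ = 2 × 290 = 580.

n₁ = 290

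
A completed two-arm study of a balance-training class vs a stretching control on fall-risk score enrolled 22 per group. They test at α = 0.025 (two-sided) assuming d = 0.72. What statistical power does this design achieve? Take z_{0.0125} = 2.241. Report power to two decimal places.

For two equal groups, power = Φ(d·√(n/2) − z_{α/2}).
d·√(n/2) = 0.72 × √(22/2) = 0.72 × 3.317 = 2.388.
z_β = 2.388 − 2.241 = 0.147.
Power = Φ(0.147) = 0.558.

power ≈ 0.56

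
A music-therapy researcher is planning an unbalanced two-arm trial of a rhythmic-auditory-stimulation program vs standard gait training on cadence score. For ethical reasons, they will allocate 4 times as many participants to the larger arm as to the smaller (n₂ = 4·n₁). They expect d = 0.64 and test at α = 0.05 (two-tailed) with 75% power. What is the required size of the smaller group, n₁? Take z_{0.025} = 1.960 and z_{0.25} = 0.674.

n₁ = 22

With allocation ratio k = n₂/n₁ = 4, Var(x̄₁−x̄₂) = σ²(1/n₁ + 1/(k·n₁)) = σ²·(k+1)/(k·n₁).
So n₁ = (1 + 1/k)·((z_{α/2} + z_β)/d)² = 1.250 × (2.634/0.64)².
n₁ = 1.250 × 16.94 = 21.2.
Round up: n₁ = 22, giving n₂ = 4 × 22 = 88.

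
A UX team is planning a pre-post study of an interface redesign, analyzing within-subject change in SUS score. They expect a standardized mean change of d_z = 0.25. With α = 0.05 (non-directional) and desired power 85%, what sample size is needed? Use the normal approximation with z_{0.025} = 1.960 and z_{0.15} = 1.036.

n = 144 pairs

For a paired (one-sample on differences) test: n = ((z_{α/2} + z_β) / d)².
z_{α/2} + z_β = 1.960 + 1.036 = 2.996.
n = (2.996 / 0.25)² = 11.984² = 143.62.
Round up.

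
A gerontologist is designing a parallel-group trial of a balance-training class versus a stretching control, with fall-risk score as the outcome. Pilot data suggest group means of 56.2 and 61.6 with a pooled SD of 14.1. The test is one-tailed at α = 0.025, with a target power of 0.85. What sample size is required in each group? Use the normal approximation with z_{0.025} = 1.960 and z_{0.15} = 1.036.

Cohen's d = |M₁ − M₂| / SD_pooled = |56.2 − 61.6| / 14.1 = 5.4 / 14.1 = 0.383.
For two independent groups with equal n: n = 2·((z_{α} + z_β) / d)².
z_{α} + z_β = 1.960 + 1.036 = 2.996.
n = 2 × (2.996 / 0.383)² = 2 × 7.822² = 2 × 61.19 = 122.4.
Round up to the next whole participant.

n = 123 per group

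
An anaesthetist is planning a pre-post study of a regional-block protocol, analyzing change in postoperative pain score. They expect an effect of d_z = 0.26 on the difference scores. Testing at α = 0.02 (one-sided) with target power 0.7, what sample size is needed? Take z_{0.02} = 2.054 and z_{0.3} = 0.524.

For a paired (one-sample on differences) test: n = ((z_{α} + z_β) / d)².
z_{α} + z_β = 2.054 + 0.524 = 2.578.
n = (2.578 / 0.26)² = 9.915² = 98.31.
Round up.

n = 99 pairs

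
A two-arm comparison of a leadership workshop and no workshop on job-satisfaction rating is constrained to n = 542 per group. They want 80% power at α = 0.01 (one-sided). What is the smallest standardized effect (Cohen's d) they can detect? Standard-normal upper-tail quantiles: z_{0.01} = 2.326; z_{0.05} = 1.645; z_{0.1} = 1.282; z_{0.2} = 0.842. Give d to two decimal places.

For two independent groups of n = 542 each: d_min = (z_{α} + z_β)·√(2/n).
z-sum = 2.326 + 0.842 = 3.168.
d_min = 3.168 × √(2/542) = 3.168 × 0.0607 = 0.192.

d_min ≈ 0.19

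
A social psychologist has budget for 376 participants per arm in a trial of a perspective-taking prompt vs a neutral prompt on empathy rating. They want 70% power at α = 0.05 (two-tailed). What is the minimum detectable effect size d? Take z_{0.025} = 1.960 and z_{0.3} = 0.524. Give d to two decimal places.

For two independent groups of n = 376 each: d_min = (z_{α/2} + z_β)·√(2/n).
z-sum = 1.960 + 0.524 = 2.484.
d_min = 2.484 × √(2/376) = 2.484 × 0.0729 = 0.181.

d_min ≈ 0.18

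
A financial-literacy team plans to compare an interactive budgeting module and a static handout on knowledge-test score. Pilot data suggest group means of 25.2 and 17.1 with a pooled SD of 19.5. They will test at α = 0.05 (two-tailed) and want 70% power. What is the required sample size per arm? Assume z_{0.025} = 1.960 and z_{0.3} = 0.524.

n = 72 per group

Cohen's d = |M₁ − M₂| / SD_pooled = |25.2 − 17.1| / 19.5 = 8.1 / 19.5 = 0.415.
For two independent groups with equal n: n = 2·((z_{α/2} + z_β) / d)².
z_{α/2} + z_β = 1.960 + 0.524 = 2.484.
n = 2 × (2.484 / 0.415)² = 2 × 5.986² = 2 × 35.83 = 71.7.
Round up to the next whole participant.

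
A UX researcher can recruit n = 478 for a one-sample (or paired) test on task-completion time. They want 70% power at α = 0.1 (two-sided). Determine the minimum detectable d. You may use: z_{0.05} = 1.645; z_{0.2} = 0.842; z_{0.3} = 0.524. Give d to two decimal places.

For a single sample (or paired design) of n = 478: d_min = (z_{α/2} + z_β)/√n.
z-sum = 1.645 + 0.524 = 2.169.
d_min = 2.169 / √478 = 2.169 / 21.863 = 0.099.

d_min ≈ 0.10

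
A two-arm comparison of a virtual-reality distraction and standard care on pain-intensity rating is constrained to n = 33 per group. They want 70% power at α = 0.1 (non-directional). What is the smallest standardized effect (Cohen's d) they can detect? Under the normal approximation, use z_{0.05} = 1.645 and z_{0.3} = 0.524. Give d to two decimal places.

For two independent groups of n = 33 each: d_min = (z_{α/2} + z_β)·√(2/n).
z-sum = 1.645 + 0.524 = 2.169.
d_min = 2.169 × √(2/33) = 2.169 × 0.2462 = 0.534.

d_min ≈ 0.53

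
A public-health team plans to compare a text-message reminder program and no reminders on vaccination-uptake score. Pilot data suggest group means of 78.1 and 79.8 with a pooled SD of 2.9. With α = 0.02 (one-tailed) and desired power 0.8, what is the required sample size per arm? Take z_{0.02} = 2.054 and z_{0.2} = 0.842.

n = 49 per group

Cohen's d = |M₁ − M₂| / SD_pooled = |78.1 − 79.8| / 2.9 = 1.7 / 2.9 = 0.586.
For two independent groups with equal n: n = 2·((z_{α} + z_β) / d)².
z_{α} + z_β = 2.054 + 0.842 = 2.896.
n = 2 × (2.896 / 0.586)² = 2 × 4.942² = 2 × 24.42 = 48.8.
Round up to the next whole participant.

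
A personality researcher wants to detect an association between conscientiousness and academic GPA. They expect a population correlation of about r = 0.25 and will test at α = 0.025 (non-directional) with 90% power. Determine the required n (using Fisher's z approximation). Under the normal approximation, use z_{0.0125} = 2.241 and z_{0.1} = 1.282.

n = 194

Fisher's z: C = ½·ln((1+r)/(1−r)) = ½·ln(1.6667) = 0.2554.
n = ((z_{α/2} + z_β)/C)² + 3.
(2.241 + 1.282) / 0.2554 = 3.523 / 0.2554 = 13.794.
n = 13.794² + 3 = 190.28 + 3 = 193.3.
Round up.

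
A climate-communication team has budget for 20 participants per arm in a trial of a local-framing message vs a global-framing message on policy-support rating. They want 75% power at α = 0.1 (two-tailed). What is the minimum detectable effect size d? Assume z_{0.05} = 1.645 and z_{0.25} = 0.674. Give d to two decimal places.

For two independent groups of n = 20 each: d_min = (z_{α/2} + z_β)·√(2/n).
z-sum = 1.645 + 0.674 = 2.319.
d_min = 2.319 × √(2/20) = 2.319 × 0.3162 = 0.733.

d_min ≈ 0.73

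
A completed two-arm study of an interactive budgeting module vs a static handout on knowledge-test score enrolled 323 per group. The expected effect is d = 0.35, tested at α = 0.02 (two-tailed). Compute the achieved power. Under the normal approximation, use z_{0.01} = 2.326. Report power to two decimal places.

power ≈ 0.98

For two equal groups, power = Φ(d·√(n/2) − z_{α/2}).
d·√(n/2) = 0.35 × √(323/2) = 0.35 × 12.708 = 4.448.
z_β = 4.448 − 2.326 = 2.122.
Power = Φ(2.122) = 0.983.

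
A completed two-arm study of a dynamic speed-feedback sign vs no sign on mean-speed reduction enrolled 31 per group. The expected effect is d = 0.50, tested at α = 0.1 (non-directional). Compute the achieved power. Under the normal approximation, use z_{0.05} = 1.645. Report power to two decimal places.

For two equal groups, power = Φ(d·√(n/2) − z_{α/2}).
d·√(n/2) = 0.50 × √(31/2) = 0.50 × 3.937 = 1.969.
z_β = 1.969 − 1.645 = 0.324.
Power = Φ(0.324) = 0.627.

power ≈ 0.63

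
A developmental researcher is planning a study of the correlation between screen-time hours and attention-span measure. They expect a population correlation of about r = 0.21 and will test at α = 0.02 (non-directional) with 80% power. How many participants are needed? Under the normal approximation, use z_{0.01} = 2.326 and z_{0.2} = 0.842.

Fisher's z: C = ½·ln((1+r)/(1−r)) = ½·ln(1.5316) = 0.2132.
n = ((z_{α/2} + z_β)/C)² + 3.
(2.326 + 0.842) / 0.2132 = 3.168 / 0.2132 = 14.859.
n = 14.859² + 3 = 220.80 + 3 = 223.8.
Round up.

n = 224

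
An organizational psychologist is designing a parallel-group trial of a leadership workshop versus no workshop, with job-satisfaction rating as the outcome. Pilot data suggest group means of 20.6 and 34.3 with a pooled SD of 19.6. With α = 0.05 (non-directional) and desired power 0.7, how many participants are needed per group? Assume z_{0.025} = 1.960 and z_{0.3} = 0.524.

Cohen's d = |M₁ − M₂| / SD_pooled = |20.6 − 34.3| / 19.6 = 13.7 / 19.6 = 0.699.
For two independent groups with equal n: n = 2·((z_{α/2} + z_β) / d)².
z_{α/2} + z_β = 1.960 + 0.524 = 2.484.
n = 2 × (2.484 / 0.699)² = 2 × 3.554² = 2 × 12.63 = 25.3.
Round up to the next whole participant.

n = 26 per group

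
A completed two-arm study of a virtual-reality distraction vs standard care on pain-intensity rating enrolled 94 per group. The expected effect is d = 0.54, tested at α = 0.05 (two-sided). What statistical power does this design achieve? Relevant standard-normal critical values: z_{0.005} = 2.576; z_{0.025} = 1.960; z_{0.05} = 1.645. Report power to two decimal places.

power ≈ 0.96

For two equal groups, power = Φ(d·√(n/2) − z_{α/2}).
d·√(n/2) = 0.54 × √(94/2) = 0.54 × 6.856 = 3.702.
z_β = 3.702 − 1.960 = 1.742.
Power = Φ(1.742) = 0.959.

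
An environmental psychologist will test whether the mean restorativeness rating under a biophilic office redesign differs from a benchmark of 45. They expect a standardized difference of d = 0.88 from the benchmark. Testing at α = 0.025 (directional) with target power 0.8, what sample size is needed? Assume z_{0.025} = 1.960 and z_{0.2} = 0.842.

For a one-sample test: n = ((z_{α} + z_β) / d)².
z_{α} + z_β = 1.960 + 0.842 = 2.802.
n = (2.802 / 0.88)² = 3.184² = 10.14.
Round up.

n = 11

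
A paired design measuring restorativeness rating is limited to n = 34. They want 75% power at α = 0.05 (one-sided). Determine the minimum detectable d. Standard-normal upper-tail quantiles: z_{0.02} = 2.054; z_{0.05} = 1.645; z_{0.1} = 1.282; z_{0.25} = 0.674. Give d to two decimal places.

For a single sample (or paired design) of n = 34: d_min = (z_{α} + z_β)/√n.
z-sum = 1.645 + 0.674 = 2.319.
d_min = 2.319 / √34 = 2.319 / 5.831 = 0.398.

d_min ≈ 0.40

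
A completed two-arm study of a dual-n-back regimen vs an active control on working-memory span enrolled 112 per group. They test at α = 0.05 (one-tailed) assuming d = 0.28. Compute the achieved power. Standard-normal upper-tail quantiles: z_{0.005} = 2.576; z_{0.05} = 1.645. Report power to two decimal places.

power ≈ 0.67

For two equal groups, power = Φ(d·√(n/2) − z_{α}).
d·√(n/2) = 0.28 × √(112/2) = 0.28 × 7.483 = 2.095.
z_β = 2.095 − 1.645 = 0.450.
Power = Φ(0.450) = 0.674.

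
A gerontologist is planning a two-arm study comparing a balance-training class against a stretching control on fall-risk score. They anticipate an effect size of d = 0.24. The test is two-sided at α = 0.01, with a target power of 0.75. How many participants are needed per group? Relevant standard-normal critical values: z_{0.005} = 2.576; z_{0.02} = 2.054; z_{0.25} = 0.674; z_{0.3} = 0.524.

For two independent groups with equal n: n = 2·((z_{α/2} + z_β) / d)².
z_{α/2} + z_β = 2.576 + 0.674 = 3.250.
n = 2 × (3.250 / 0.24)² = 2 × 13.542² = 2 × 183.38 = 366.8.
Round up to the next whole participant.

n = 367 per group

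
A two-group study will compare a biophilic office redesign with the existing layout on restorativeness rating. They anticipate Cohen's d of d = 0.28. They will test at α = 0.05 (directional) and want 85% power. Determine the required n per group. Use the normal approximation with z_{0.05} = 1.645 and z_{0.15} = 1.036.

n = 184 per group

For two independent groups with equal n: n = 2·((z_{α} + z_β) / d)².
z_{α} + z_β = 1.645 + 1.036 = 2.681.
n = 2 × (2.681 / 0.28)² = 2 × 9.575² = 2 × 91.68 = 183.4.
Round up to the next whole participant.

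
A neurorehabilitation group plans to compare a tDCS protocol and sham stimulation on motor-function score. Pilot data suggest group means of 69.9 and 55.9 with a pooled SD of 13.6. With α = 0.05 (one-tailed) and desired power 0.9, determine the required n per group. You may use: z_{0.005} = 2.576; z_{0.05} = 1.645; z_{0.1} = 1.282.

n = 17 per group

Cohen's d = |M₁ − M₂| / SD_pooled = |69.9 − 55.9| / 13.6 = 14.0 / 13.6 = 1.029.
For two independent groups with equal n: n = 2·((z_{α} + z_β) / d)².
z_{α} + z_β = 1.645 + 1.282 = 2.927.
n = 2 × (2.927 / 1.029)² = 2 × 2.845² = 2 × 8.09 = 16.2.
Round up to the next whole participant.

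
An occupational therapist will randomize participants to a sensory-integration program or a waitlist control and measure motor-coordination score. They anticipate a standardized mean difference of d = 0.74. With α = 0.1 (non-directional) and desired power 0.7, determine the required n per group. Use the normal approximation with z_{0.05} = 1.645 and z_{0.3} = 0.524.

n = 18 per group

For two independent groups with equal n: n = 2·((z_{α/2} + z_β) / d)².
z_{α/2} + z_β = 1.645 + 0.524 = 2.169.
n = 2 × (2.169 / 0.74)² = 2 × 2.931² = 2 × 8.59 = 17.2.
Round up to the next whole participant.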